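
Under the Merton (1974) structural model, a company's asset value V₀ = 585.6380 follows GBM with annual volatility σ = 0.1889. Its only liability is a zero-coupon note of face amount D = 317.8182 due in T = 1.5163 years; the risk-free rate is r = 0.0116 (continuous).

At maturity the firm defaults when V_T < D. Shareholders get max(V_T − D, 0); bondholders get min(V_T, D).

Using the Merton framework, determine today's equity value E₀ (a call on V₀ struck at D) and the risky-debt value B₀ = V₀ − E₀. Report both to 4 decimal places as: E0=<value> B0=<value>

Work the structural quantities from V₀ = 585.6380 against face 317.8182:
d₁ = [ln(V₀/D) + (r + σ²/2)T] / (σ√T)
   = [ln(585.6380/317.8182) + (0.0116 + 0.5·0.1889²)·1.5163] / (0.1889·√1.5163)
   = [0.611222 + 0.044642] / 0.232608 = 2.819614
d₂ = d₁ − σ√T = 2.819614 − 0.232608 = 2.587006
N(d₁) = 0.997596,  N(d₂) = 0.995159,  e^(−rT) = 0.982565
E₀ = V₀·N(d₁) − D·e^(−rT)·N(d₂)
   = 585.6380·0.997596 − 317.8182·0.982565·0.995159 = 273.464775
B₀ = V₀ − E₀ = 585.6380 − 273.464775 = 312.173225

E0=273.4648 B0=312.1732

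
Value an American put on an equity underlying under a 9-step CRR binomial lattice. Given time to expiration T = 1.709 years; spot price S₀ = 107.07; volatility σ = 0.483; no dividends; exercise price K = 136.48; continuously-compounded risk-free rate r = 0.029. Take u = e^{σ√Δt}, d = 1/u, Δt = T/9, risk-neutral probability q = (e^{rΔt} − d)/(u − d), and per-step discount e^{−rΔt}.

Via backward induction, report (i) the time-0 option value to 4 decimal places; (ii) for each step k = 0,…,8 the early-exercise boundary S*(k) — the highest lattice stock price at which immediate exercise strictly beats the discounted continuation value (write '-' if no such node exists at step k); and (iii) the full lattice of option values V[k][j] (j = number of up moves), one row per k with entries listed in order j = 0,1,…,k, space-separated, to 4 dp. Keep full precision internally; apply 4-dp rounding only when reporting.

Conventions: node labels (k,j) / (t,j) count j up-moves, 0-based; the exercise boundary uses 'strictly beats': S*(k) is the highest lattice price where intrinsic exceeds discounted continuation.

params: Δt=0.18989 u=1.23426 d=0.81020 q=0.46060 e^(-rΔt)=0.99451
t_9 payoffs: 120.3735 111.9433 99.1007 79.5363 49.7318 4.3276 0.0000 0.0000 0.0000 0.0000
t_8: node(8,0) S=19.8797 payoff=116.6003 vs cont=115.8508 → 116.6003 [stop]  node(8,1) S=30.2847 payoff=106.1953 vs cont=105.4458 → 106.1953 [stop]  node(8,2) S=46.1358 payoff=90.3442 vs cont=89.5947 → 90.3442 [stop]  node(8,3) S=70.2834 payoff=66.1966 vs cont=65.4471 → 66.1966 [stop]  node(8,4) S=107.0700 payoff=29.4100 vs cont=28.6605 → 29.4100 [stop]  node(8,5) S=163.1107 payoff=0.0000 vs cont=2.3215 → 2.3215 [wait]  node(8,6) S=248.4833 payoff=0.0000 vs cont=0.0000 → 0.0000 [wait]  node(8,7) S=378.5402 payoff=0.0000 vs cont=0.0000 → 0.0000 [wait]  node(8,8) S=576.6692 payoff=0.0000 vs cont=0.0000 → 0.0000 [wait]  ⇒ S*(8)=107.0700
t_7: node(7,0) S=24.5367 payoff=111.9433 vs cont=111.1938 → 111.9433 [stop]  node(7,1) S=37.3793 payoff=99.1007 vs cont=98.3512 → 99.1007 [stop]  node(7,2) S=56.9437 payoff=79.5363 vs cont=78.7868 → 79.5363 [stop]  node(7,3) S=86.7482 payoff=49.7318 vs cont=48.9823 → 49.7318 [stop]  node(7,4) S=132.1524 payoff=4.3276 vs cont=16.8401 → 16.8401 [wait]  node(7,5) S=201.3214 payoff=0.0000 vs cont=1.2453 → 1.2453 [wait]  node(7,6) S=306.6936 payoff=0.0000 vs cont=0.0000 → 0.0000 [wait]  node(7,7) S=467.2178 payoff=0.0000 vs cont=0.0000 → 0.0000 [wait]  ⇒ S*(7)=86.7482
t_6: node(6,0) S=30.2847 payoff=106.1953 vs cont=105.4458 → 106.1953 [stop]  node(6,1) S=46.1358 payoff=90.3442 vs cont=89.5947 → 90.3442 [stop]  node(6,2) S=70.2834 payoff=66.1966 vs cont=65.4471 → 66.1966 [stop]  node(6,3) S=107.0700 payoff=29.4100 vs cont=34.3921 → 34.3921 [wait]  node(6,4) S=163.1107 payoff=0.0000 vs cont=9.6042 → 9.6042 [wait]  node(6,5) S=248.4833 payoff=0.0000 vs cont=0.6681 → 0.6681 [wait]  node(6,6) S=378.5402 payoff=0.0000 vs cont=0.0000 → 0.0000 [wait]  ⇒ S*(6)=70.2834
t_5: node(5,0) S=37.3793 payoff=99.1007 vs cont=98.3512 → 99.1007 [stop]  node(5,1) S=56.9437 payoff=79.5363 vs cont=78.7868 → 79.5363 [stop]  node(5,2) S=86.7482 payoff=49.7318 vs cont=51.2644 → 51.2644 [wait]  node(5,3) S=132.1524 payoff=4.3276 vs cont=22.8487 → 22.8487 [wait]  node(5,4) S=201.3214 payoff=0.0000 vs cont=5.4581 → 5.4581 [wait]  node(5,5) S=306.6936 payoff=0.0000 vs cont=0.3584 → 0.3584 [wait]  ⇒ S*(5)=56.9437
t_4: node(4,0) S=46.1358 payoff=90.3442 vs cont=89.5947 → 90.3442 [stop]  node(4,1) S=70.2834 payoff=66.1966 vs cont=66.1491 → 66.1966 [stop]  node(4,2) S=107.0700 payoff=29.4100 vs cont=37.9666 → 37.9666 [wait]  node(4,3) S=163.1107 payoff=0.0000 vs cont=14.7572 → 14.7572 [wait]  node(4,4) S=248.4833 payoff=0.0000 vs cont=3.0921 → 3.0921 [wait]  ⇒ S*(4)=70.2834
t_3: node(3,0) S=56.9437 payoff=79.5363 vs cont=78.7868 → 79.5363 [stop]  node(3,1) S=86.7482 payoff=49.7318 vs cont=52.9018 → 52.9018 [wait]  node(3,2) S=132.1524 payoff=4.3276 vs cont=27.1266 → 27.1266 [wait]  node(3,3) S=201.3214 payoff=0.0000 vs cont=9.3327 → 9.3327 [wait]  ⇒ S*(3)=56.9437
t_2: node(2,0) S=70.2834 payoff=66.1966 vs cont=66.8991 → 66.8991 [wait]  node(2,1) S=107.0700 payoff=29.4100 vs cont=40.8045 → 40.8045 [wait]  node(2,2) S=163.1107 payoff=0.0000 vs cont=18.8268 → 18.8268 [wait]  ⇒ S*(2)=-
t_1: node(1,0) S=86.7482 payoff=49.7318 vs cont=54.5787 → 54.5787 [wait]  node(1,1) S=132.1524 payoff=4.3276 vs cont=30.5132 → 30.5132 [wait]  ⇒ S*(1)=-
t_0: node(0,0) S=107.0700 payoff=29.4100 vs cont=43.2553 → 43.2553 [wait]  ⇒ S*(0)=-

price = 43.2553
boundary = - - - 56.9437 70.2834 56.9437 70.2834 86.7482 107.0700
tree:
43.2553
54.5787 30.5132
66.8991 40.8045 18.8268
79.5363 52.9018 27.1266 9.3327
90.3442 66.1966 37.9666 14.7572 3.0921
99.1007 79.5363 51.2644 22.8487 5.4581 0.3584
106.1953 90.3442 66.1966 34.3921 9.6042 0.6681 0.0000
111.9433 99.1007 79.5363 49.7318 16.8401 1.2453 0.0000 0.0000
116.6003 106.1953 90.3442 66.1966 29.4100 2.3215 0.0000 0.0000 0.0000
120.3735 111.9433 99.1007 79.5363 49.7318 4.3276 0.0000 0.0000 0.0000 0.0000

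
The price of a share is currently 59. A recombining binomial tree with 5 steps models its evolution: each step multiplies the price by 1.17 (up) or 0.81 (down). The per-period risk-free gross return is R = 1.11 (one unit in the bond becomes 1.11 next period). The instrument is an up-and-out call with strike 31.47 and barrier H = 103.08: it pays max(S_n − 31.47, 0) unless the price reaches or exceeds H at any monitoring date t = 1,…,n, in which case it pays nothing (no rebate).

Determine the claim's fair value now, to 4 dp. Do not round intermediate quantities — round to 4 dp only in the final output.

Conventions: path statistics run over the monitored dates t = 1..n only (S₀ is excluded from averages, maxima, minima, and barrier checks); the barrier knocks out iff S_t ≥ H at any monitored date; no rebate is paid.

Risk-neutral up-probability p* = (R−d)/(u−d) = (1.11−0.81)/(1.17−0.81) = 0.8333; the claim prices as the p*-weighted sum of path payoffs discounted by R^5.
Enumerate all 2^5 = 32 price paths (U = up ×1.17, D = down ×0.81); each path with k up-moves has probability p*^k·(1−p*)^(5−k).
DDDDD: M=47.7900, payoff=0.0000, prob=0.000129
UDDDD: M=69.0300, payoff=0.0000, prob=0.000643
DUDDD: M=55.9143, payoff=0.0000, prob=0.000643
UUDDD: M=80.7651, payoff=11.4519, prob=0.003215
DDUDD: M=47.7900, payoff=0.0000, prob=0.000643
UDUDD: M=69.0300, payoff=11.4519, prob=0.003215
DUUDD: M=65.4197, payoff=11.4519, prob=0.003215
UUUDD: M=94.4952, payoff=30.5283, prob=0.016075
DDDUD: M=47.7900, payoff=0.0000, prob=0.000643
UDDUD: M=69.0300, payoff=11.4519, prob=0.003215
DUDUD: M=55.9143, payoff=11.4519, prob=0.003215
UUDUD: M=80.7651, payoff=30.5283, prob=0.016075
DDUUD: M=52.9900, payoff=11.4519, prob=0.003215
UDUUD: M=76.5411, payoff=30.5283, prob=0.016075
DUUUD: M=76.5411, payoff=30.5283, prob=0.016075
UUUUD: M=110.5593, payoff=0.0000, prob=0.080376
DDDDU: M=47.7900, payoff=0.0000, prob=0.000643
UDDDU: M=69.0300, payoff=11.4519, prob=0.003215
DUDDU: M=55.9143, payoff=11.4519, prob=0.003215
UUDDU: M=80.7651, payoff=30.5283, prob=0.016075
DDUDU: M=47.7900, payoff=11.4519, prob=0.003215
UDUDU: M=69.0300, payoff=30.5283, prob=0.016075
DUUDU: M=65.4197, payoff=30.5283, prob=0.016075
UUUDU: M=94.4952, payoff=58.0831, prob=0.080376
DDDUU: M=47.7900, payoff=11.4519, prob=0.003215
UDDUU: M=69.0300, payoff=30.5283, prob=0.016075
DUDUU: M=61.9983, payoff=30.5283, prob=0.016075
UUDUU: M=89.5531, payoff=58.0831, prob=0.080376
DDUUU: M=61.9983, payoff=30.5283, prob=0.016075
UDUUU: M=89.5531, payoff=58.0831, prob=0.080376
DUUUU: M=89.5531, payoff=58.0831, prob=0.080376
UUUUU: M=129.3544, payoff=0.0000, prob=0.401878
Price = Σ prob·payoff / R^5 = 23.949459 / 1.685058 = 14.2128

price = 14.2128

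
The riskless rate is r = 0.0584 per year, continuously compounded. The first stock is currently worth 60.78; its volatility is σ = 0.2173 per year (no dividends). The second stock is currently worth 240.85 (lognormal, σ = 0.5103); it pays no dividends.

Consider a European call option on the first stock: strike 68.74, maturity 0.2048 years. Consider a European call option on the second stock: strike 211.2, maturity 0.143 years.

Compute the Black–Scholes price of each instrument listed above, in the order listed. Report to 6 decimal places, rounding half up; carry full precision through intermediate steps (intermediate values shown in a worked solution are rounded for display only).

price(the first stock call K=68.74) = 0.408246
price(the second stock call K=211.2) = 37.334945

[the first stock call K=68.74]
σ√T = 0.2173·√0.2048 = 0.098339
d₁ = (ln(S/K) + (r+σ²/2)T) / (σ√T) = (ln(60.78/68.74) + (0.0584+0.2173²/2)·0.2048) / 0.098339 = (-0.123070 + 0.016796) / 0.098339 = -1.080702
d₂ = d₁ − σ√T = -1.080702 − 0.098339 = -1.179041
e^{−rT} = 0.988111
N(d₁) = 0.139915,  N(d₂) = 0.119191
price = S·N(d₁) − K·e^{−rT}·N(d₂) = 8.504022 − 8.095775 = 0.408246
[the second stock call K=211.2]
σ√T = 0.5103·√0.143 = 0.192972
d₁ = (ln(S/K) + (r+σ²/2)T) / (σ√T) = (ln(240.85/211.2) + (0.0584+0.5103²/2)·0.143) / 0.192972 = (0.131369 + 0.026970) / 0.192972 = 0.820530
d₂ = d₁ − σ√T = 0.820530 − 0.192972 = 0.627558
e^{−rT} = 0.991684
N(d₁) = 0.794043,  N(d₂) = 0.734853
price = S·N(d₁) − K·e^{−rT}·N(d₂) = 191.245238 − 153.910293 = 37.334945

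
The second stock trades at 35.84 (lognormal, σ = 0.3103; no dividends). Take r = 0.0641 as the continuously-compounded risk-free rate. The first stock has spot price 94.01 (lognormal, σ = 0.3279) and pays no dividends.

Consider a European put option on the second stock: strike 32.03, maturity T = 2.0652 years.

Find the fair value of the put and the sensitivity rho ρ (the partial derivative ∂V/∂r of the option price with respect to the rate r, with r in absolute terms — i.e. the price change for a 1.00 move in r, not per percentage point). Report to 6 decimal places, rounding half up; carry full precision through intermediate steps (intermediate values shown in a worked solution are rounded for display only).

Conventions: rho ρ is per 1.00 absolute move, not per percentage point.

σ√T = 0.3103·√2.0652 = 0.445926
d₁ = (ln(S/K) + (r+σ²/2)T) / (σ√T) = (ln(35.84/32.03) + (0.0641+0.3103²/2)·2.0652) / 0.445926 = (0.112392 + 0.231804) / 0.445926 = 0.771868
d₂ = d₁ − σ√T = 0.771868 − 0.445926 = 0.325942
e^{−rT} = 0.876009
N(−d₁) = 0.220096,  N(−d₂) = 0.372234
Put price V = K·e^{−rT}·N(−d₂) − S·N(−d₁) = 10.444355 − 7.888253 = 2.556101
ρ = −K·T·e^{−rT}·N(−d₂) = -21.569681

price = 2.556101
ρ = -21.569681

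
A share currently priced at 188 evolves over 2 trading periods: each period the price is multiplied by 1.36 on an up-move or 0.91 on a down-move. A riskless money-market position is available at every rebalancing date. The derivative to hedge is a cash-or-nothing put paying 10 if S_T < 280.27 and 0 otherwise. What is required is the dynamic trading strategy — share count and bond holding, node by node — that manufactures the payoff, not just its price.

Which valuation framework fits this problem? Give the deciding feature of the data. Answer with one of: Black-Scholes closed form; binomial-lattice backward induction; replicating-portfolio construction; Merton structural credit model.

Key observation: a price alone would not answer the question — the per-node share/bond construction on the spot-188, 1.36/0.91 tree is required, and only the replicating-portfolio method yields it.

framework: replicating-portfolio construction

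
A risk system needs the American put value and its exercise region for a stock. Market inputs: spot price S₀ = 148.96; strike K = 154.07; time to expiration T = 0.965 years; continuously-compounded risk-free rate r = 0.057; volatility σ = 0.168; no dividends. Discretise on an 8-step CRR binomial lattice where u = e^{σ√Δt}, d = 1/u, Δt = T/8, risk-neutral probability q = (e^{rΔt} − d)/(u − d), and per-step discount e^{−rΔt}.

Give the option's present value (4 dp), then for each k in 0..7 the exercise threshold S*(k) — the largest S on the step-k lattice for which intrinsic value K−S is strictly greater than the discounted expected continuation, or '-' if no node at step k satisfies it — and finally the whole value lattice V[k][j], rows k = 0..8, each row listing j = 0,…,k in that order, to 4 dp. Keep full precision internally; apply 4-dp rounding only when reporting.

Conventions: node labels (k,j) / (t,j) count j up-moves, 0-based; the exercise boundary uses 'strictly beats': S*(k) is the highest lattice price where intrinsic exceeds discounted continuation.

price = 9.6443
boundary = - - 132.5528 125.0399 132.5528 125.0399 132.5528 140.5172
tree:
9.6443
14.6362 5.5906
21.5172 9.0655 2.7546
29.0301 14.2333 4.8574 1.0305
36.1172 21.5172 8.3204 2.0221 0.2140
42.8026 29.0301 13.7253 3.9045 0.4731 0.0000
49.1091 36.1172 21.5172 7.3810 1.0457 0.0000 0.0000
55.0581 42.8026 29.0301 13.5528 2.3116 0.0000 0.0000 0.0000
60.6700 49.1091 36.1172 21.5172 5.1100 0.0000 0.0000 0.0000 0.0000

Δt=0.12062  u=1.06008  d=0.94332  q=0.54451  discount=0.99315
step 8 (expiry): payoffs max(K−S,0) = 60.6700 49.1091 36.1172 21.5172 5.1100 0.0000 0.0000 0.0000 0.0000
step 7: (k=7,j=0): S=99.0119, K−S=55.0581, hold=54.0024 ⇒ V=55.0581 exercise | (k=7,j=1): S=111.2674, K−S=42.8026, hold=41.7469 ⇒ V=42.8026 exercise | (k=7,j=2): S=125.0399, K−S=29.0301, hold=27.9744 ⇒ V=29.0301 exercise | (k=7,j=3): S=140.5172, K−S=13.5528, hold=12.4972 ⇒ V=13.5528 exercise | (k=7,j=4): S=157.9101, K−S=0.0000, hold=2.3116 ⇒ V=2.3116 continue | (k=7,j=5): S=177.4560, K−S=0.0000, hold=0.0000 ⇒ V=0.0000 continue | (k=7,j=6): S=199.4212, K−S=0.0000, hold=0.0000 ⇒ V=0.0000 continue | (k=7,j=7): S=224.1052, K−S=0.0000, hold=0.0000 ⇒ V=0.0000 continue  boundary S*=140.5172
step 6: (k=6,j=0): S=104.9609, K−S=49.1091, hold=48.0534 ⇒ V=49.1091 exercise | (k=6,j=1): S=117.9528, K−S=36.1172, hold=35.0615 ⇒ V=36.1172 exercise | (k=6,j=2): S=132.5528, K−S=21.5172, hold=20.4615 ⇒ V=21.5172 exercise | (k=6,j=3): S=148.9600, K−S=5.1100, hold=7.3810 ⇒ V=7.3810 continue | (k=6,j=4): S=167.3980, K−S=0.0000, hold=1.0457 ⇒ V=1.0457 continue | (k=6,j=5): S=188.1183, K−S=0.0000, hold=0.0000 ⇒ V=0.0000 continue | (k=6,j=6): S=211.4032, K−S=0.0000, hold=0.0000 ⇒ V=0.0000 continue  boundary S*=132.5528
step 5: (k=5,j=0): S=111.2674, K−S=42.8026, hold=41.7469 ⇒ V=42.8026 exercise | (k=5,j=1): S=125.0399, K−S=29.0301, hold=27.9744 ⇒ V=29.0301 exercise | (k=5,j=2): S=140.5172, K−S=13.5528, hold=13.7253 ⇒ V=13.7253 continue | (k=5,j=3): S=157.9101, K−S=0.0000, hold=3.9045 ⇒ V=3.9045 continue | (k=5,j=4): S=177.4560, K−S=0.0000, hold=0.4731 ⇒ V=0.4731 continue | (k=5,j=5): S=199.4212, K−S=0.0000, hold=0.0000 ⇒ V=0.0000 continue  boundary S*=125.0399
step 4: (k=4,j=0): S=117.9528, K−S=36.1172, hold=35.0615 ⇒ V=36.1172 exercise | (k=4,j=1): S=132.5528, K−S=21.5172, hold=20.5547 ⇒ V=21.5172 exercise | (k=4,j=2): S=148.9600, K−S=5.1100, hold=8.3204 ⇒ V=8.3204 continue | (k=4,j=3): S=167.3980, K−S=0.0000, hold=2.0221 ⇒ V=2.0221 continue | (k=4,j=4): S=188.1183, K−S=0.0000, hold=0.2140 ⇒ V=0.2140 continue  boundary S*=132.5528
step 3: (k=3,j=0): S=125.0399, K−S=29.0301, hold=27.9744 ⇒ V=29.0301 exercise | (k=3,j=1): S=140.5172, K−S=13.5528, hold=14.2333 ⇒ V=14.2333 continue | (k=3,j=2): S=157.9101, K−S=0.0000, hold=4.8574 ⇒ V=4.8574 continue | (k=3,j=3): S=177.4560, K−S=0.0000, hold=1.0305 ⇒ V=1.0305 continue  boundary S*=125.0399
step 2: (k=2,j=0): S=132.5528, K−S=21.5172, hold=20.8294 ⇒ V=21.5172 exercise | (k=2,j=1): S=148.9600, K−S=5.1100, hold=9.0655 ⇒ V=9.0655 continue | (k=2,j=2): S=167.3980, K−S=0.0000, hold=2.7546 ⇒ V=2.7546 continue  boundary S*=132.5528
step 1: (k=1,j=0): S=140.5172, K−S=13.5528, hold=14.6362 ⇒ V=14.6362 continue | (k=1,j=1): S=157.9101, K−S=0.0000, hold=5.5906 ⇒ V=5.5906 continue  boundary S*=-
step 0: (k=0,j=0): S=148.9600, K−S=5.1100, hold=9.6443 ⇒ V=9.6443 continue  boundary S*=-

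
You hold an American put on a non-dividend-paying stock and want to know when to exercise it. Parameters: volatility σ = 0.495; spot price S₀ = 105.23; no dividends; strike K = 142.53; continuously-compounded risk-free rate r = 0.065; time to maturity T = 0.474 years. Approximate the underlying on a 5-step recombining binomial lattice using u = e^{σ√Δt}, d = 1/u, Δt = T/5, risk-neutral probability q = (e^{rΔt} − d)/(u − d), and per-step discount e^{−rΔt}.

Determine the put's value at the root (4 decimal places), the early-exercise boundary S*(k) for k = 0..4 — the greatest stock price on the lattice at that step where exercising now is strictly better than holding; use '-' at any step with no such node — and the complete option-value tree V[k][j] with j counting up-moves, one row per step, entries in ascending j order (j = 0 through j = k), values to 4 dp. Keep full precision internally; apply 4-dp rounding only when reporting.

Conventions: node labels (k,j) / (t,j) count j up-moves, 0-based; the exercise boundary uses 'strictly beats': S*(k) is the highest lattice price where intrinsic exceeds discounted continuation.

Δt=0.09480  u=1.16464  d=0.85864  q=0.48217  discount=0.99386
step 5 (expiry): payoffs max(K−S,0) = 93.4179 75.9155 52.1756 19.9754 0.0000 0.0000
step 4: (k=4,j=0): S=57.1977, K−S=85.3323, hold=84.4567 ⇒ V=85.3323 exercise | (k=4,j=1): S=77.5817, K−S=64.9483, hold=64.0728 ⇒ V=64.9483 exercise | (k=4,j=2): S=105.2300, K−S=37.3000, hold=36.4244 ⇒ V=37.3000 exercise | (k=4,j=3): S=142.7315, K−S=0.0000, hold=10.2803 ⇒ V=10.2803 continue | (k=4,j=4): S=193.5978, K−S=0.0000, hold=0.0000 ⇒ V=0.0000 continue  boundary S*=105.2300
step 3: (k=3,j=0): S=66.6145, K−S=75.9155, hold=75.0399 ⇒ V=75.9155 exercise | (k=3,j=1): S=90.3544, K−S=52.1756, hold=51.3000 ⇒ V=52.1756 exercise | (k=3,j=2): S=122.5546, K−S=19.9754, hold=24.1228 ⇒ V=24.1228 continue | (k=3,j=3): S=166.2303, K−S=0.0000, hold=5.2907 ⇒ V=5.2907 continue  boundary S*=90.3544
step 2: (k=2,j=0): S=77.5817, K−S=64.9483, hold=64.0728 ⇒ V=64.9483 exercise | (k=2,j=1): S=105.2300, K−S=37.3000, hold=38.4119 ⇒ V=38.4119 continue | (k=2,j=2): S=142.7315, K−S=0.0000, hold=14.9501 ⇒ V=14.9501 continue  boundary S*=77.5817
step 1: (k=1,j=0): S=90.3544, K−S=52.1756, hold=51.8329 ⇒ V=52.1756 exercise | (k=1,j=1): S=122.5546, K−S=19.9754, hold=26.9328 ⇒ V=26.9328 continue  boundary S*=90.3544
step 0: (k=0,j=0): S=105.2300, K−S=37.3000, hold=39.7585 ⇒ V=39.7585 continue  boundary S*=-

price = 39.7585
boundary = - 90.3544 77.5817 90.3544 105.2300
tree:
39.7585
52.1756 26.9328
64.9483 38.4119 14.9501
75.9155 52.1756 24.1228 5.2907
85.3323 64.9483 37.3000 10.2803 0.0000
93.4179 75.9155 52.1756 19.9754 0.0000 0.0000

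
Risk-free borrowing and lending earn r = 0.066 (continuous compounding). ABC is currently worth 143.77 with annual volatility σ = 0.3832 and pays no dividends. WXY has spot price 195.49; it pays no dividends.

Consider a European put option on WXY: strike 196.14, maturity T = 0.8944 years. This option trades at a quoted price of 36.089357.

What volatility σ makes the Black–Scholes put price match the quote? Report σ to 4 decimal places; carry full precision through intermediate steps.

At σ = 0.5811 the Black–Scholes value reproduces the quote:
σ√T = 0.5811·√0.8944 = 0.549562
d₁ = (ln(S/K) + (r+σ²/2)T) / (σ√T) = (ln(195.49/196.14) + (0.066+0.5811²/2)·0.8944) / 0.549562 = (-0.003319 + 0.210040) / 0.549562 = 0.376154
d₂ = d₁ − σ√T = 0.376154 − 0.549562 = -0.173408
e^{−rT} = 0.942678
N(−d₁) = 0.353401,  N(−d₂) = 0.568835
V = K·e^{−rT}·N(−d₂) − S·N(−d₁) = 105.175731 − 69.086375 = 36.089357 (matching the quote); vega is positive throughout, so no other σ reproduces this price

sigma = 0.5811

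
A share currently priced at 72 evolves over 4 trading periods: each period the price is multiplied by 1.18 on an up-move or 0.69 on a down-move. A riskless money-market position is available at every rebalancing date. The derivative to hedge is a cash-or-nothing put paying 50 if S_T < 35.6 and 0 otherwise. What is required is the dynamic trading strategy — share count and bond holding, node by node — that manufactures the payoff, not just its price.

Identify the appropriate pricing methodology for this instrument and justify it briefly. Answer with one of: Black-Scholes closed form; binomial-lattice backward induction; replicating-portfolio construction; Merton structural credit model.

framework: replicating-portfolio construction

Key observation: the deliverable is the dynamic trading strategy on the 4-step tree (spot 72, moves 1.18 and 0.69), so the valuation must go through the node-by-node replicating-portfolio solve.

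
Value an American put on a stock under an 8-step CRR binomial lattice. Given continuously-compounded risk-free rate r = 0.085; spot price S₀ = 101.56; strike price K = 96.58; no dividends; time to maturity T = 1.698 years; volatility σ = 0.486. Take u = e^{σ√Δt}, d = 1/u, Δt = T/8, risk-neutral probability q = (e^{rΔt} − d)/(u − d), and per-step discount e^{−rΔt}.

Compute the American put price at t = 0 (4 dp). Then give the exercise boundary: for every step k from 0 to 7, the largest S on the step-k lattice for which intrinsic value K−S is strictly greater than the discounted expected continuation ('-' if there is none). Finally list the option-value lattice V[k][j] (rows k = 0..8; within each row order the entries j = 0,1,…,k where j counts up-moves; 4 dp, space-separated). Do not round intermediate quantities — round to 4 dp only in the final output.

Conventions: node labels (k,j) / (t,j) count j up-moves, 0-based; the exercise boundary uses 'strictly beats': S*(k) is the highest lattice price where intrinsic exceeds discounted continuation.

price = 16.3859
boundary = - - - 51.8804 41.4728 51.8804 64.8997 51.8804
tree:
16.3859
23.6450 9.2803
33.0848 14.4924 4.0849
44.6996 21.9735 7.0795 1.0530
55.1072 32.0982 12.0295 2.0803 0.0000
63.4270 44.6996 19.9004 4.1095 0.0000 0.0000
70.0777 55.1072 31.6803 8.1181 0.0000 0.0000 0.0000
75.3943 63.4270 44.6996 16.0369 0.0000 0.0000 0.0000 0.0000
79.6443 70.0777 55.1072 31.6803 0.0000 0.0000 0.0000 0.0000 0.0000

params: Δt=0.21225 u=1.25095 d=0.79939 q=0.48457 e^(-rΔt)=0.98212
t_8 payoffs: 79.6443 70.0777 55.1072 31.6803 0.0000 0.0000 0.0000 0.0000 0.0000
t_7: node(7,0) S=21.1857 payoff=75.3943 vs cont=73.6675 → 75.3943 [stop]  node(7,1) S=33.1530 payoff=63.4270 vs cont=61.7002 → 63.4270 [stop]  node(7,2) S=51.8804 payoff=44.6996 vs cont=42.9728 → 44.6996 [stop]  node(7,3) S=81.1863 payoff=15.3937 vs cont=16.0369 → 16.0369 [wait]  node(7,4) S=127.0465 payoff=0.0000 vs cont=0.0000 → 0.0000 [wait]  node(7,5) S=198.8119 payoff=0.0000 vs cont=0.0000 → 0.0000 [wait]  node(7,6) S=311.1158 payoff=0.0000 vs cont=0.0000 → 0.0000 [wait]  node(7,7) S=486.8575 payoff=0.0000 vs cont=0.0000 → 0.0000 [wait]  ⇒ S*(7)=51.8804
t_6: node(6,0) S=26.5023 payoff=70.0777 vs cont=68.3509 → 70.0777 [stop]  node(6,1) S=41.4728 payoff=55.1072 vs cont=53.3804 → 55.1072 [stop]  node(6,2) S=64.8997 payoff=31.6803 vs cont=30.2596 → 31.6803 [stop]  node(6,3) S=101.5600 payoff=0.0000 vs cont=8.1181 → 8.1181 [wait]  node(6,4) S=158.9287 payoff=0.0000 vs cont=0.0000 → 0.0000 [wait]  node(6,5) S=248.7037 payoff=0.0000 vs cont=0.0000 → 0.0000 [wait]  node(6,6) S=389.1903 payoff=0.0000 vs cont=0.0000 → 0.0000 [wait]  ⇒ S*(6)=64.8997
t_5: node(5,0) S=33.1530 payoff=63.4270 vs cont=61.7002 → 63.4270 [stop]  node(5,1) S=51.8804 payoff=44.6996 vs cont=42.9728 → 44.6996 [stop]  node(5,2) S=81.1863 payoff=15.3937 vs cont=19.9004 → 19.9004 [wait]  node(5,3) S=127.0465 payoff=0.0000 vs cont=4.1095 → 4.1095 [wait]  node(5,4) S=198.8119 payoff=0.0000 vs cont=0.0000 → 0.0000 [wait]  node(5,5) S=311.1158 payoff=0.0000 vs cont=0.0000 → 0.0000 [wait]  ⇒ S*(5)=51.8804
t_4: node(4,0) S=41.4728 payoff=55.1072 vs cont=53.3804 → 55.1072 [stop]  node(4,1) S=64.8997 payoff=31.6803 vs cont=32.0982 → 32.0982 [wait]  node(4,2) S=101.5600 payoff=0.0000 vs cont=12.0295 → 12.0295 [wait]  node(4,3) S=158.9287 payoff=0.0000 vs cont=2.0803 → 2.0803 [wait]  node(4,4) S=248.7037 payoff=0.0000 vs cont=0.0000 → 0.0000 [wait]  ⇒ S*(4)=41.4728
t_3: node(3,0) S=51.8804 payoff=44.6996 vs cont=43.1718 → 44.6996 [stop]  node(3,1) S=81.1863 payoff=15.3937 vs cont=21.9735 → 21.9735 [wait]  node(3,2) S=127.0465 payoff=0.0000 vs cont=7.0795 → 7.0795 [wait]  node(3,3) S=198.8119 payoff=0.0000 vs cont=1.0530 → 1.0530 [wait]  ⇒ S*(3)=51.8804
t_2: node(2,0) S=64.8997 payoff=31.6803 vs cont=33.0848 → 33.0848 [wait]  node(2,1) S=101.5600 payoff=0.0000 vs cont=14.4924 → 14.4924 [wait]  node(2,2) S=158.9287 payoff=0.0000 vs cont=4.0849 → 4.0849 [wait]  ⇒ S*(2)=-
t_1: node(1,0) S=81.1863 payoff=15.3937 vs cont=23.6450 → 23.6450 [wait]  node(1,1) S=127.0465 payoff=0.0000 vs cont=9.2803 → 9.2803 [wait]  ⇒ S*(1)=-
t_0: node(0,0) S=101.5600 payoff=0.0000 vs cont=16.3859 → 16.3859 [wait]  ⇒ S*(0)=-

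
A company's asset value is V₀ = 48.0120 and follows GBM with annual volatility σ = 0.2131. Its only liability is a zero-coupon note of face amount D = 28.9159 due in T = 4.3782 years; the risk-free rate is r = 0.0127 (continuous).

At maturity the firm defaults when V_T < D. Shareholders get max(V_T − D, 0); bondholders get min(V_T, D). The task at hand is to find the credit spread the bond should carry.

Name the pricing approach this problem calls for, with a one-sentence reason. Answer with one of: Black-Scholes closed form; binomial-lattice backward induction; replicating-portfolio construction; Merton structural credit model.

framework: Merton structural credit model

Key observation: a levered firm with one bullet debt due at 4.3782 years is the canonical structural-credit setup: equity is a call on the firm's assets struck at the face value.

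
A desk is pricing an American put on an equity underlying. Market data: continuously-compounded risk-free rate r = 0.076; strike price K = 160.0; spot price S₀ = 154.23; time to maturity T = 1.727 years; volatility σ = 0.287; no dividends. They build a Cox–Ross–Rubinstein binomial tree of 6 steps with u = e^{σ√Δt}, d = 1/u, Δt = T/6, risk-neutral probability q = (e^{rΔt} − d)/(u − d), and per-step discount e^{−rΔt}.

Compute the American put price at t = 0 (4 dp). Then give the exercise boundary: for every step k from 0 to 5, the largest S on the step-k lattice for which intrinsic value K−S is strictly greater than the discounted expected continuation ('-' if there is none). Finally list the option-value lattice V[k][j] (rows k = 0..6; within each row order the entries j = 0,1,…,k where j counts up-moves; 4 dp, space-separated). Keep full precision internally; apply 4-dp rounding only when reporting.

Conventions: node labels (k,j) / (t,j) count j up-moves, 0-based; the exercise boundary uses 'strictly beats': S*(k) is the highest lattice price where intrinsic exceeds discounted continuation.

price = 18.6746
boundary = - - 113.3515 97.1754 113.3515 132.2203
tree:
18.6746
30.0510 9.4864
46.6485 16.7621 3.5081
62.8246 28.6437 7.0521 0.5499
76.6922 46.6485 14.0640 1.2039 0.0000
88.5808 62.8246 27.7797 2.6356 0.0000 0.0000
98.7729 76.6922 46.6485 5.7700 0.0000 0.0000 0.0000

Δt=0.28783  u=1.16646  d=0.85729  q=0.53312  discount=0.97836
step 6 (expiry): payoffs max(K−S,0) = 98.7729 76.6922 46.6485 5.7700 0.0000 0.0000 0.0000
step 5: (k=5,j=0): S=71.4192, K−S=88.5808, hold=85.1188 ⇒ V=88.5808 exercise | (k=5,j=1): S=97.1754, K−S=62.8246, hold=59.3625 ⇒ V=62.8246 exercise | (k=5,j=2): S=132.2203, K−S=27.7797, hold=24.3177 ⇒ V=27.7797 exercise | (k=5,j=3): S=179.9035, K−S=0.0000, hold=2.6356 ⇒ V=2.6356 continue | (k=5,j=4): S=244.7831, K−S=0.0000, hold=0.0000 ⇒ V=0.0000 continue | (k=5,j=5): S=333.0604, K−S=0.0000, hold=0.0000 ⇒ V=0.0000 continue  boundary S*=132.2203
step 4: (k=4,j=0): S=83.3078, K−S=76.6922, hold=73.2302 ⇒ V=76.6922 exercise | (k=4,j=1): S=113.3515, K−S=46.6485, hold=43.1865 ⇒ V=46.6485 exercise | (k=4,j=2): S=154.2300, K−S=5.7700, hold=14.0640 ⇒ V=14.0640 continue | (k=4,j=3): S=209.8508, K−S=0.0000, hold=1.2039 ⇒ V=1.2039 continue | (k=4,j=4): S=285.5303, K−S=0.0000, hold=0.0000 ⇒ V=0.0000 continue  boundary S*=113.3515
step 3: (k=3,j=0): S=97.1754, K−S=62.8246, hold=59.3625 ⇒ V=62.8246 exercise | (k=3,j=1): S=132.2203, K−S=27.7797, hold=28.6437 ⇒ V=28.6437 continue | (k=3,j=2): S=179.9035, K−S=0.0000, hold=7.0521 ⇒ V=7.0521 continue | (k=3,j=3): S=244.7831, K−S=0.0000, hold=0.5499 ⇒ V=0.5499 continue  boundary S*=97.1754
step 2: (k=2,j=0): S=113.3515, K−S=46.6485, hold=43.6371 ⇒ V=46.6485 exercise | (k=2,j=1): S=154.2300, K−S=5.7700, hold=16.7621 ⇒ V=16.7621 continue | (k=2,j=2): S=209.8508, K−S=0.0000, hold=3.5081 ⇒ V=3.5081 continue  boundary S*=113.3515
step 1: (k=1,j=0): S=132.2203, K−S=27.7797, hold=30.0510 ⇒ V=30.0510 continue | (k=1,j=1): S=179.9035, K−S=0.0000, hold=9.4864 ⇒ V=9.4864 continue  boundary S*=-
step 0: (k=0,j=0): S=154.2300, K−S=5.7700, hold=18.6746 ⇒ V=18.6746 continue  boundary S*=-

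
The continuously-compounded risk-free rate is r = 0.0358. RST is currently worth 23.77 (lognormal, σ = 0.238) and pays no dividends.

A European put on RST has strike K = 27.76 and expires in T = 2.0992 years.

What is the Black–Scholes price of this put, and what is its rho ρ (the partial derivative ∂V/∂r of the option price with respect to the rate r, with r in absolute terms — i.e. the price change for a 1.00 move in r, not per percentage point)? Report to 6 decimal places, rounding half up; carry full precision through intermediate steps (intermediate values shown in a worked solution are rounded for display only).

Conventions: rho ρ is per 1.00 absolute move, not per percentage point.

price = 4.469401
ρ = -35.517751

σ√T = 0.238·√2.0992 = 0.344829
d₁ = (ln(S/K) + (r+σ²/2)T) / (σ√T) = (ln(23.77/27.76) + (0.0358+0.238²/2)·2.0992) / 0.344829 = (-0.155172 + 0.134605) / 0.344829 = -0.059644
d₂ = d₁ − σ√T = -0.059644 − 0.344829 = -0.404473
e^{−rT} = 0.927603
N(−d₁) = 0.523780,  N(−d₂) = 0.657068
Put price V = K·e^{−rT}·N(−d₂) − S·N(−d₁) = 16.919660 − 12.450260 = 4.469401
ρ = −K·T·e^{−rT}·N(−d₂) = -35.517751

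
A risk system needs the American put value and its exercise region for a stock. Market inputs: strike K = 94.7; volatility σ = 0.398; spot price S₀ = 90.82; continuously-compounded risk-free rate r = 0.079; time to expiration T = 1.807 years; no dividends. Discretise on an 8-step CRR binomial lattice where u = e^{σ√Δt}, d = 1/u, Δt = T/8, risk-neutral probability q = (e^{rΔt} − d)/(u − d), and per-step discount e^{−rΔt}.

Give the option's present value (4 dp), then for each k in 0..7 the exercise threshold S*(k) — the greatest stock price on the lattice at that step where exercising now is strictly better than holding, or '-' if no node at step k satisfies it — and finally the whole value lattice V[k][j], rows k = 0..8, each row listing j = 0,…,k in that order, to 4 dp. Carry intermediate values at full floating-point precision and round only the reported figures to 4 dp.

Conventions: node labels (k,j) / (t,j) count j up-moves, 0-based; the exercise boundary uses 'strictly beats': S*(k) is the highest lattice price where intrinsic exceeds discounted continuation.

Δt=0.22587  u=1.20823  d=0.82766  q=0.50016  discount=0.98231
step 8 (expiry): payoffs max(K−S,0) = 74.7018 65.5063 52.0827 32.4866 3.8800 0.0000 0.0000 0.0000 0.0000
step 7: (k=7,j=0): S=24.1624, K−S=70.5376, hold=68.8628 ⇒ V=70.5376 exercise | (k=7,j=1): S=35.2726, K−S=59.4274, hold=57.7526 ⇒ V=59.4274 exercise | (k=7,j=2): S=51.4914, K−S=43.2086, hold=41.5337 ⇒ V=43.2086 exercise | (k=7,j=3): S=75.1679, K−S=19.5321, hold=17.8572 ⇒ V=19.5321 exercise | (k=7,j=4): S=109.7313, K−S=0.0000, hold=1.9051 ⇒ V=1.9051 continue | (k=7,j=5): S=160.1873, K−S=0.0000, hold=0.0000 ⇒ V=0.0000 continue | (k=7,j=6): S=233.8437, K−S=0.0000, hold=0.0000 ⇒ V=0.0000 continue | (k=7,j=7): S=341.3685, K−S=0.0000, hold=0.0000 ⇒ V=0.0000 continue  boundary S*=75.1679
step 6: (k=6,j=0): S=29.1937, K−S=65.5063, hold=63.8315 ⇒ V=65.5063 exercise | (k=6,j=1): S=42.6173, K−S=52.0827, hold=50.4078 ⇒ V=52.0827 exercise | (k=6,j=2): S=62.2134, K−S=32.4866, hold=30.8118 ⇒ V=32.4866 exercise | (k=6,j=3): S=90.8200, K−S=3.8800, hold=10.5262 ⇒ V=10.5262 continue | (k=6,j=4): S=132.5804, K−S=0.0000, hold=0.9354 ⇒ V=0.9354 continue | (k=6,j=5): S=193.5427, K−S=0.0000, hold=0.0000 ⇒ V=0.0000 continue | (k=6,j=6): S=282.5365, K−S=0.0000, hold=0.0000 ⇒ V=0.0000 continue  boundary S*=62.2134
step 5: (k=5,j=0): S=35.2726, K−S=59.4274, hold=57.7526 ⇒ V=59.4274 exercise | (k=5,j=1): S=51.4914, K−S=43.2086, hold=41.5337 ⇒ V=43.2086 exercise | (k=5,j=2): S=75.1679, K−S=19.5321, hold=21.1226 ⇒ V=21.1226 continue | (k=5,j=3): S=109.7313, K−S=0.0000, hold=5.6279 ⇒ V=5.6279 continue | (k=5,j=4): S=160.1873, K−S=0.0000, hold=0.4593 ⇒ V=0.4593 continue | (k=5,j=5): S=233.8437, K−S=0.0000, hold=0.0000 ⇒ V=0.0000 continue  boundary S*=51.4914
step 4: (k=4,j=0): S=42.6173, K−S=52.0827, hold=50.4078 ⇒ V=52.0827 exercise | (k=4,j=1): S=62.2134, K−S=32.4866, hold=31.5932 ⇒ V=32.4866 exercise | (k=4,j=2): S=90.8200, K−S=3.8800, hold=13.1363 ⇒ V=13.1363 continue | (k=4,j=3): S=132.5804, K−S=0.0000, hold=2.9890 ⇒ V=2.9890 continue | (k=4,j=4): S=193.5427, K−S=0.0000, hold=0.2255 ⇒ V=0.2255 continue  boundary S*=62.2134
step 3: (k=3,j=0): S=51.4914, K−S=43.2086, hold=41.5337 ⇒ V=43.2086 exercise | (k=3,j=1): S=75.1679, K−S=19.5321, hold=22.4050 ⇒ V=22.4050 continue | (k=3,j=2): S=109.7313, K−S=0.0000, hold=7.9184 ⇒ V=7.9184 continue | (k=3,j=3): S=160.1873, K−S=0.0000, hold=1.5784 ⇒ V=1.5784 continue  boundary S*=51.4914
step 2: (k=2,j=0): S=62.2134, K−S=32.4866, hold=32.2233 ⇒ V=32.4866 exercise | (k=2,j=1): S=90.8200, K−S=3.8800, hold=14.8913 ⇒ V=14.8913 continue | (k=2,j=2): S=132.5804, K−S=0.0000, hold=4.6634 ⇒ V=4.6634 continue  boundary S*=62.2134
step 1: (k=1,j=0): S=75.1679, K−S=19.5321, hold=23.2672 ⇒ V=23.2672 continue | (k=1,j=1): S=109.7313, K−S=0.0000, hold=9.6028 ⇒ V=9.6028 continue  boundary S*=-
step 0: (k=0,j=0): S=90.8200, K−S=3.8800, hold=16.1422 ⇒ V=16.1422 continue  boundary S*=-

price = 16.1422
boundary = - - 62.2134 51.4914 62.2134 51.4914 62.2134 75.1679
tree:
16.1422
23.2672 9.6028
32.4866 14.8913 4.6634
43.2086 22.4050 7.9184 1.5784
52.0827 32.4866 13.1363 2.9890 0.2255
59.4274 43.2086 21.1226 5.6279 0.4593 0.0000
65.5063 52.0827 32.4866 10.5262 0.9354 0.0000 0.0000
70.5376 59.4274 43.2086 19.5321 1.9051 0.0000 0.0000 0.0000
74.7018 65.5063 52.0827 32.4866 3.8800 0.0000 0.0000 0.0000 0.0000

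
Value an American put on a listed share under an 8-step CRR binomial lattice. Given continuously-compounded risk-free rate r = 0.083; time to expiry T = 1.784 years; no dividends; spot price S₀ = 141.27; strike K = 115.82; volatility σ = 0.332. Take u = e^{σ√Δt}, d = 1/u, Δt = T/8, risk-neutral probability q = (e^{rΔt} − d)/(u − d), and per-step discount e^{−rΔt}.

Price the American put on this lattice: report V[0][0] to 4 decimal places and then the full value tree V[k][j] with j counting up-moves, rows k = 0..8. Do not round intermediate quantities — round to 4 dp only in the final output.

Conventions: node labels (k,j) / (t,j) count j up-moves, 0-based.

price = 7.5856
tree:
7.5856
12.0677 3.7244
18.6739 6.4084 1.3827
27.9754 10.7659 2.6198 0.2914
40.3637 17.5547 4.8915 0.6187 0.0000
51.3130 27.5559 8.9614 1.3137 0.0000 0.0000
60.6735 40.3637 16.0027 2.7892 0.0000 0.0000 0.0000
68.6757 51.3130 27.5559 5.9222 0.0000 0.0000 0.0000 0.0000
75.5167 60.6735 40.3637 12.5741 0.0000 0.0000 0.0000 0.0000 0.0000

Δt=0.22300  u=1.16974  d=0.85489  q=0.52022  discount=0.98166
step 8 (expiry): payoffs max(K−S,0) = 75.5167 60.6735 40.3637 12.5741 0.0000 0.0000 0.0000 0.0000 0.0000
k=7: (k=7,j=0): S=47.1443, K−S=68.6757, hold=66.5517 ⇒ V=68.6757 exercise | (k=7,j=1): S=64.5070, K−S=51.3130, hold=49.1890 ⇒ V=51.3130 exercise | (k=7,j=2): S=88.2641, K−S=27.5559, hold=25.4319 ⇒ V=27.5559 exercise | (k=7,j=3): S=120.7706, K−S=0.0000, hold=5.9222 ⇒ V=5.9222 continue | (k=7,j=4): S=165.2489, K−S=0.0000, hold=0.0000 ⇒ V=0.0000 continue | (k=7,j=5): S=226.1080, K−S=0.0000, hold=0.0000 ⇒ V=0.0000 continue | (k=7,j=6): S=309.3807, K−S=0.0000, hold=0.0000 ⇒ V=0.0000 continue | (k=7,j=7): S=423.3218, K−S=0.0000, hold=0.0000 ⇒ V=0.0000 continue
k=6: (k=6,j=0): S=55.1465, K−S=60.6735, hold=58.5495 ⇒ V=60.6735 exercise | (k=6,j=1): S=75.4563, K−S=40.3637, hold=38.2397 ⇒ V=40.3637 exercise | (k=6,j=2): S=103.2459, K−S=12.5741, hold=16.0027 ⇒ V=16.0027 continue | (k=6,j=3): S=141.2700, K−S=0.0000, hold=2.7892 ⇒ V=2.7892 continue | (k=6,j=4): S=193.2980, K−S=0.0000, hold=0.0000 ⇒ V=0.0000 continue | (k=6,j=5): S=264.4872, K−S=0.0000, hold=0.0000 ⇒ V=0.0000 continue | (k=6,j=6): S=361.8945, K−S=0.0000, hold=0.0000 ⇒ V=0.0000 continue
k=5: (k=5,j=0): S=64.5070, K−S=51.3130, hold=49.1890 ⇒ V=51.3130 exercise | (k=5,j=1): S=88.2641, K−S=27.5559, hold=27.1828 ⇒ V=27.5559 exercise | (k=5,j=2): S=120.7706, K−S=0.0000, hold=8.9614 ⇒ V=8.9614 continue | (k=5,j=3): S=165.2489, K−S=0.0000, hold=1.3137 ⇒ V=1.3137 continue | (k=5,j=4): S=226.1080, K−S=0.0000, hold=0.0000 ⇒ V=0.0000 continue | (k=5,j=5): S=309.3807, K−S=0.0000, hold=0.0000 ⇒ V=0.0000 continue
k=4: (k=4,j=0): S=75.4563, K−S=40.3637, hold=38.2397 ⇒ V=40.3637 exercise | (k=4,j=1): S=103.2459, K−S=12.5741, hold=17.5547 ⇒ V=17.5547 continue | (k=4,j=2): S=141.2700, K−S=0.0000, hold=4.8915 ⇒ V=4.8915 continue | (k=4,j=3): S=193.2980, K−S=0.0000, hold=0.6187 ⇒ V=0.6187 continue | (k=4,j=4): S=264.4872, K−S=0.0000, hold=0.0000 ⇒ V=0.0000 continue
k=3: (k=3,j=0): S=88.2641, K−S=27.5559, hold=27.9754 ⇒ V=27.9754 continue | (k=3,j=1): S=120.7706, K−S=0.0000, hold=10.7659 ⇒ V=10.7659 continue | (k=3,j=2): S=165.2489, K−S=0.0000, hold=2.6198 ⇒ V=2.6198 continue | (k=3,j=3): S=226.1080, K−S=0.0000, hold=0.2914 ⇒ V=0.2914 continue
k=2: (k=2,j=0): S=103.2459, K−S=12.5741, hold=18.6739 ⇒ V=18.6739 continue | (k=2,j=1): S=141.2700, K−S=0.0000, hold=6.4084 ⇒ V=6.4084 continue | (k=2,j=2): S=193.2980, K−S=0.0000, hold=1.3827 ⇒ V=1.3827 continue
k=1: (k=1,j=0): S=120.7706, K−S=0.0000, hold=12.0677 ⇒ V=12.0677 continue | (k=1,j=1): S=165.2489, K−S=0.0000, hold=3.7244 ⇒ V=3.7244 continue
k=0: (k=0,j=0): S=141.2700, K−S=0.0000, hold=7.5856 ⇒ V=7.5856 continue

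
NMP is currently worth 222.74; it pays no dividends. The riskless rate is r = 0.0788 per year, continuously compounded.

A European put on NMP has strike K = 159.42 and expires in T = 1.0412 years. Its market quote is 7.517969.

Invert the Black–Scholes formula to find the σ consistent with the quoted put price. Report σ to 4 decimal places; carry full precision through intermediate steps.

sigma = 0.4376

At σ = 0.4376 the Black–Scholes value reproduces the quote:
σ√T = 0.4376·√1.0412 = 0.446524
d₁ = (ln(S/K) + (r+σ²/2)T) / (σ√T) = (ln(222.74/159.42) + (0.0788+0.4376²/2)·1.0412) / 0.446524 = (0.334463 + 0.181738) / 0.446524 = 1.156045
d₂ = d₁ − σ√T = 1.156045 − 0.446524 = 0.709521
e^{−rT} = 0.921229
N(−d₁) = 0.123831,  N(−d₂) = 0.239001
V = K·e^{−rT}·N(−d₂) − S·N(−d₁) = 35.100189 − 27.582220 = 7.517969 (the quoted price), and the Black–Scholes price is strictly increasing in σ, so σ is unique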